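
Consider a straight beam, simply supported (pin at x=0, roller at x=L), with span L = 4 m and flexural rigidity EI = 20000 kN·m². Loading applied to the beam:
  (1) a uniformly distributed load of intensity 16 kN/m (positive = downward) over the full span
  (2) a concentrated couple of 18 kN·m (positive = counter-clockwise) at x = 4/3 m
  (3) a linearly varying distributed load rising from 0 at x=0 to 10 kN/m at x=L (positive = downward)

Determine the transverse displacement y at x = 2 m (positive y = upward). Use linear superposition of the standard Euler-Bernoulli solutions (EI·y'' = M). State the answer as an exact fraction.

Load 1 — uniform load w=16 kN/m over full span:
  y_1 = -wx(L³-2Lx²+x³)/(24EI) = -16·2·(4³-2·4·2²+2³)/(24·20000) = -1/375 m
Load 2 — applied couple M₀=18 kN·m at a=4/3 m (b=L-a=8/3):
  y_2 = (M₀x³/(6L)-M₀(x-a)²/2+C₁x)/EI  [x>a] with C₁=M₀(3b²-L²)/(6L)=4 = (18·2³/(6·4)-18·(2-(4/3))²/2+4·2)/20000 = 1/2000 m
Load 3 — triangular load w₀=10 kN/m (0→w₀ over full span):
  y_3 = -w₀x(7L⁴-10L²x²+3x⁴)/(360LEI) = -10·2·(7·4⁴-10·4²·2²+3·2⁴)/(360·4·20000) = -1/1200 m
Superposition: y = Σ y_i = -3/1000 m ≈ -0.003000 m

y(2) = -3/1000 m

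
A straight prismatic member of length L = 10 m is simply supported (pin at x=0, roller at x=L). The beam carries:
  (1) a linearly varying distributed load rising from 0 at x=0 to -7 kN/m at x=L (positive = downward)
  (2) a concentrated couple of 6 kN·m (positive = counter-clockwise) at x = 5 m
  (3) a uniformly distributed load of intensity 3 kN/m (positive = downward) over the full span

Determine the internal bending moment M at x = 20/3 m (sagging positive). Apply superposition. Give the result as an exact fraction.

Load 1 — triangular load w₀=-7 kN/m (0→w₀ over full span):
  M_1 = w₀Lx/6 - w₀x³/(6L) = (-7)·10·(20/3)/6 - (-7)·(20/3)³/(6·10) = -3500/81 kN·m
Load 2 — applied couple M₀=6 kN·m at a=5 m (b=L-a=5):
  M_2 = M₀x/L - M₀  [x>a] = 6·(20/3)/10 - 6 = -2 kN·m
Load 3 — uniform load w=3 kN/m over full span:
  M_3 = wx(L-x)/2 = 3·(20/3)·(10-(20/3))/2 = 100/3 kN·m
Superposition: M = Σ M_i = -962/81 kN·m ≈ -11.876543 kN·m

M(20/3) = -962/81 kN·m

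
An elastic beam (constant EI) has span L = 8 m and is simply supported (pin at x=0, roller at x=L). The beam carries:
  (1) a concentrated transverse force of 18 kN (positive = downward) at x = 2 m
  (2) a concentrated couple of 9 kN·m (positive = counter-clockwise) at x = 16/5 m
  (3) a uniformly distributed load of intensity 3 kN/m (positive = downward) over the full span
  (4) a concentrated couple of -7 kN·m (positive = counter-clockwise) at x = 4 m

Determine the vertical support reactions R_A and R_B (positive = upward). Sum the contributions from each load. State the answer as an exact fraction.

R_A = 103/4 kN, R_B = 65/4 kN

Load 1 — point force P=18 kN at a=2 m (b=L-a=6):
  R_A = Pb/L = 18·6/8 = 27/2 kN
  R_B = Pa/L = 18·2/8 = 9/2 kN
Load 2 — applied couple M₀=9 kN·m at a=16/5 m (b=L-a=24/5):
  R_A = M₀/L = 9/8 kN
  R_B = -M₀/L = -9/8 kN
Load 3 — uniform load w=3 kN/m over full span:
  R_A = wL/2 = 3·8/2 = 12 kN
  R_B = wL/2 = 3·8/2 = 12 kN
Load 4 — applied couple M₀=-7 kN·m at a=4 m (b=L-a=4):
  R_A = M₀/L = (-7)/8 = -7/8 kN
  R_B = -M₀/L = -(-7)/8 = 7/8 kN
Superposition: R_A = 103/4 kN, R_B = 65/4 kN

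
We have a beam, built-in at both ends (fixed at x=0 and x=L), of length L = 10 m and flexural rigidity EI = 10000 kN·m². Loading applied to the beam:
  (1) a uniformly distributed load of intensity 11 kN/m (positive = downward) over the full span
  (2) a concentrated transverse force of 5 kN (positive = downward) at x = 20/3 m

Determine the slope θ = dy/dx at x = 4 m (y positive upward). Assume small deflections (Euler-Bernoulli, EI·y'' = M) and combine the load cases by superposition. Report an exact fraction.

θ(4) = -109/22500 rad

Load 1 — uniform load w=11 kN/m over full span:
  θ_1 = -wx(L-x)(L-2x)/(12EI) = -11·4·(10-4)·(10-2·4)/(12·10000) = -11/2500 rad
Load 2 — point force P=5 kN at a=20/3 m (b=L-a=10/3):
  θ_2 = -Pb²x(2aL-(3a+b)x)/(2L³EI)  [x≤a] = -5·(10/3)²·4·(2·(20/3)·10-(3·(20/3)+(10/3))·4)/(2·10³·10000) = -1/2250 rad
Superposition: θ = Σ θ_i = -109/22500 rad ≈ -0.004844 rad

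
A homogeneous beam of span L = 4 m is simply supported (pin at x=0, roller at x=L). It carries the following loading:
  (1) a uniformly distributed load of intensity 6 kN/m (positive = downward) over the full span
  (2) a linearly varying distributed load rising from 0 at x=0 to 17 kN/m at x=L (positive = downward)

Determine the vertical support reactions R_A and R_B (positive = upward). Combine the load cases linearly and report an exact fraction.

Load 1 — uniform load w=6 kN/m over full span:
  R_A = wL/2 = 6·4/2 = 12 kN
  R_B = wL/2 = 6·4/2 = 12 kN
Load 2 — triangular load w₀=17 kN/m (0→w₀ over full span):
  R_A = w₀L/6 = 17·4/6 = 34/3 kN
  R_B = w₀L/3 = 17·4/3 = 68/3 kN
Superposition: R_A = 70/3 kN, R_B = 104/3 kN

R_A = 70/3 kN, R_B = 104/3 kN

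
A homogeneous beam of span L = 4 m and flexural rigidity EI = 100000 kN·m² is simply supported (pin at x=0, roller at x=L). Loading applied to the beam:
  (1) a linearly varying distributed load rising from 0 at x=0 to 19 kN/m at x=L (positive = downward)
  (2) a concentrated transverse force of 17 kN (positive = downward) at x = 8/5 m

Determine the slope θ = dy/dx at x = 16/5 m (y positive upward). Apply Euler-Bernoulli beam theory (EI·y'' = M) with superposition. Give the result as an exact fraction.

θ(16/5) = 23563/70312500 rad

Load 1 — triangular load w₀=19 kN/m (0→w₀ over full span):
  θ_1 = -w₀(7L⁴-30L²x²+15x⁴)/(360LEI) = -19·(7·4⁴-30·4²·(16/5)²+15·(16/5)⁴)/(360·4·100000) = 14383/70312500 rad
Load 2 — point force P=17 kN at a=8/5 m (b=L-a=12/5):
  θ_2 = -Pa(2L²-6Lx+3x²+a²)/(6LEI)  [x>a] = -17·(8/5)·(2·4²-6·4·(16/5)+3·(16/5)²+(8/5)²)/(6·4·100000) = 51/390625 rad
Superposition: θ = Σ θ_i = 23563/70312500 rad ≈ 0.000335 rad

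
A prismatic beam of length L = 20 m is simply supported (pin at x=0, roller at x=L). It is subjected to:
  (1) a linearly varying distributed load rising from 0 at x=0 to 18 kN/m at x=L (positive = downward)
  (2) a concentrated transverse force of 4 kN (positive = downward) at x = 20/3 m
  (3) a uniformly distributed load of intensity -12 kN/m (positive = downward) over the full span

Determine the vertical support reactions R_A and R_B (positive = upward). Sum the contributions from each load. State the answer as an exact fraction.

Load 1 — triangular load w₀=18 kN/m (0→w₀ over full span):
  R_A = w₀L/6 = 18·20/6 = 60 kN
  R_B = w₀L/3 = 18·20/3 = 120 kN
Load 2 — point force P=4 kN at a=20/3 m (b=L-a=40/3):
  R_A = Pb/L = 4·(40/3)/20 = 8/3 kN
  R_B = Pa/L = 4·(20/3)/20 = 4/3 kN
Load 3 — uniform load w=-12 kN/m over full span:
  R_A = wL/2 = (-12)·20/2 = -120 kN
  R_B = wL/2 = (-12)·20/2 = -120 kN
Superposition: R_A = -172/3 kN, R_B = 4/3 kN

R_A = -172/3 kN, R_B = 4/3 kN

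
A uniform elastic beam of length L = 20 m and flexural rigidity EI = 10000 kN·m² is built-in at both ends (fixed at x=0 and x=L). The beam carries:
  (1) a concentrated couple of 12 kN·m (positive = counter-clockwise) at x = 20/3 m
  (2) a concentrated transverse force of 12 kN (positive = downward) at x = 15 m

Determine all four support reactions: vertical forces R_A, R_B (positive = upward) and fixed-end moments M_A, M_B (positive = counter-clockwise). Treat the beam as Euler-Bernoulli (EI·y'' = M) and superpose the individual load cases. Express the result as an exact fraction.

Load 1 — applied couple M₀=12 kN·m at a=20/3 m (b=L-a=40/3):
  R_A = 6M₀ab/L³ = 6·12·(20/3)·(40/3)/20³ = 4/5 kN
  M_A = M₀b(2a-b)/L² = 12·(40/3)·(2·(20/3)-(40/3))/20² = 0 kN·m
  R_B = -6M₀ab/L³ = -6·12·(20/3)·(40/3)/20³ = -4/5 kN
  M_B = M₀a(2b-a)/L² = 12·(20/3)·(2·(40/3)-(20/3))/20² = 4 kN·m
Load 2 — point force P=12 kN at a=15 m (b=L-a=5):
  R_A = Pb²(3a+b)/L³ = 12·5²·(3·15+5)/20³ = 15/8 kN
  M_A = Pab²/L² = 12·15·5²/20² = 45/4 kN·m
  R_B = Pa²(a+3b)/L³ = 12·15²·(15+3·5)/20³ = 81/8 kN
  M_B = -Pa²b/L² = -12·15²·5/20² = -135/4 kN·m
Superposition: R_A = 107/40 kN, M_A = 45/4 kN·m, R_B = 373/40 kN, M_B = -119/4 kN·m

R_A = 107/40 kN, M_A = 45/4 kN·m, R_B = 373/40 kN, M_B = -119/4 kN·m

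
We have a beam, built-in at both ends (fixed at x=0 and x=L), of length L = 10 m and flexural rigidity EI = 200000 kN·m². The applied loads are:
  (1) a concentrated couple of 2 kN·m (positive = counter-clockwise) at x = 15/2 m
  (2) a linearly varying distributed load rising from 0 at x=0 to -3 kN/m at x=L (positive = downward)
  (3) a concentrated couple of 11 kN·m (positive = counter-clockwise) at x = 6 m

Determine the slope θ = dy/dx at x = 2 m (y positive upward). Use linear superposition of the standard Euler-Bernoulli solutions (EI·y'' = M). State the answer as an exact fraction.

θ(2) = 51/1562500 rad

Load 1 — applied couple M₀=2 kN·m at a=15/2 m (b=L-a=5/2):
  θ_1 = (R_Ax²/2 - M_Ax)/EI  [x≤a] with R_A=9/40, M_A=5/8 = ((9/40)·2²/2 - (5/8)·2)/200000 = -1/250000 rad
Load 2 — triangular load w₀=-3 kN/m (0→w₀ over full span):
  θ_2 = -w₀(2x(L-x)(L-2x)(x+2L)+x²(L-x)²)/(120LEI) = -(-3)·(2·2·(10-2)·(10-2·2)·(2+2·10)+2²·(10-2)²)/(120·10·200000) = 7/125000 rad
Load 3 — applied couple M₀=11 kN·m at a=6 m (b=L-a=4):
  θ_3 = (R_Ax²/2 - M_Ax)/EI  [x≤a] with R_A=198/125, M_A=88/25 = ((198/125)·2²/2 - (88/25)·2)/200000 = -121/6250000 rad
Superposition: θ = Σ θ_i = 51/1562500 rad ≈ 0.000033 rad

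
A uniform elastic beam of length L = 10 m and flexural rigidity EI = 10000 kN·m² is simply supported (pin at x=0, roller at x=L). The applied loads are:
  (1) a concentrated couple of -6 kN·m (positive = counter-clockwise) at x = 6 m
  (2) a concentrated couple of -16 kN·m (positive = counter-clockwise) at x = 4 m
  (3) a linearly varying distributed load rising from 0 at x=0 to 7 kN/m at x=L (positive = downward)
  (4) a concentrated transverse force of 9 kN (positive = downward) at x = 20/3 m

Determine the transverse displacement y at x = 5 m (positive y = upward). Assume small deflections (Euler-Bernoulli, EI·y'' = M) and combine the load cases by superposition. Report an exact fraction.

y(5) = -18373/288000 m

Load 1 — applied couple M₀=-6 kN·m at a=6 m (b=L-a=4):
  y_1 = (M₀x³/(6L)+C₁x)/EI  [x≤a] with C₁=M₀(3b²-L²)/(6L)=26/5 = ((-6)·5³/(6·10)+(26/5)·5)/10000 = 27/20000 m
Load 2 — applied couple M₀=-16 kN·m at a=4 m (b=L-a=6):
  y_2 = (M₀x³/(6L)-M₀(x-a)²/2+C₁x)/EI  [x>a] with C₁=M₀(3b²-L²)/(6L)=-32/15 = ((-16)·5³/(6·10)-(-16)·(5-4)²/2+(-32/15)·5)/10000 = -9/2500 m
Load 3 — triangular load w₀=7 kN/m (0→w₀ over full span):
  y_3 = -w₀x(7L⁴-10L²x²+3x⁴)/(360LEI) = -7·5·(7·10⁴-10·10²·5²+3·5⁴)/(360·10·10000) = -35/768 m
Load 4 — point force P=9 kN at a=20/3 m (b=L-a=10/3):
  y_4 = -Pbx(L²-b²-x²)/(6LEI)  [x≤a] = -9·(10/3)·5·(10²-(10/3)²-5²)/(6·10·10000) = -23/1440 m
Superposition: y = Σ y_i = -18373/288000 m ≈ -0.063795 m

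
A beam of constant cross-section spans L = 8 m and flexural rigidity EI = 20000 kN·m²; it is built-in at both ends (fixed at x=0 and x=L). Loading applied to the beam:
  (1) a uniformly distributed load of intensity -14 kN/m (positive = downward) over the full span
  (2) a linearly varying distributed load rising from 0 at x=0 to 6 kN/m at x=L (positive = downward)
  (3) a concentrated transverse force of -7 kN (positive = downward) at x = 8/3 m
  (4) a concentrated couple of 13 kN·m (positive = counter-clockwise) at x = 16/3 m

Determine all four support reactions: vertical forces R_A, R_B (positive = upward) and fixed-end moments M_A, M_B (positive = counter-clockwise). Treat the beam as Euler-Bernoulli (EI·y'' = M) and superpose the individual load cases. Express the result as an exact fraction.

Load 1 — uniform load w=-14 kN/m over full span:
  R_A = wL/2 = (-14)·8/2 = -56 kN
  M_A = wL²/12 = (-14)·8²/12 = -224/3 kN·m
  R_B = wL/2 = (-14)·8/2 = -56 kN
  M_B = -wL²/12 = -(-14)·8²/12 = 224/3 kN·m
Load 2 — triangular load w₀=6 kN/m (0→w₀ over full span):
  R_A = 3w₀L/20 = 3·6·8/20 = 36/5 kN
  M_A = w₀L²/30 = 6·8²/30 = 64/5 kN·m
  R_B = 7w₀L/20 = 7·6·8/20 = 84/5 kN
  M_B = -w₀L²/20 = -6·8²/20 = -96/5 kN·m
Load 3 — point force P=-7 kN at a=8/3 m (b=L-a=16/3):
  R_A = Pb²(3a+b)/L³ = (-7)·(16/3)²·(3·(8/3)+(16/3))/8³ = -140/27 kN
  M_A = Pab²/L² = (-7)·(8/3)·(16/3)²/8² = -224/27 kN·m
  R_B = Pa²(a+3b)/L³ = (-7)·(8/3)²·((8/3)+3·(16/3))/8³ = -49/27 kN
  M_B = -Pa²b/L² = -(-7)·(8/3)²·(16/3)/8² = 112/27 kN·m
Load 4 — applied couple M₀=13 kN·m at a=16/3 m (b=L-a=8/3):
  R_A = 6M₀ab/L³ = 6·13·(16/3)·(8/3)/8³ = 13/6 kN
  M_A = M₀b(2a-b)/L² = 13·(8/3)·(2·(16/3)-(8/3))/8² = 13/3 kN·m
  R_B = -6M₀ab/L³ = -6·13·(16/3)·(8/3)/8³ = -13/6 kN
  M_B = M₀a(2b-a)/L² = 13·(16/3)·(2·(8/3)-(16/3))/8² = 0 kN·m
Superposition: R_A = -13991/270 kN, M_A = -8887/135 kN·m, R_B = -11659/270 kN, M_B = 8048/135 kN·m

R_A = -13991/270 kN, M_A = -8887/135 kN·m, R_B = -11659/270 kN, M_B = 8048/135 kN·m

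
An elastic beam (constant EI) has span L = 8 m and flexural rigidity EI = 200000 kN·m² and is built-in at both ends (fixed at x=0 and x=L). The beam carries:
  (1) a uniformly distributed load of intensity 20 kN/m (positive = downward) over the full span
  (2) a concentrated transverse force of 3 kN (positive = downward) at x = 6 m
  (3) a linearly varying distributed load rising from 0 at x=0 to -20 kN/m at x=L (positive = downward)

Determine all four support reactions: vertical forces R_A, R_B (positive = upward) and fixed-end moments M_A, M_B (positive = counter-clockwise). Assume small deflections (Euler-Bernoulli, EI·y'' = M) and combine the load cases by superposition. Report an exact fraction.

R_A = 1807/32 kN, M_A = 521/8 kN·m, R_B = 849/32 kN, M_B = -1105/24 kN·m

Load 1 — uniform load w=20 kN/m over full span:
  R_A = wL/2 = 20·8/2 = 80 kN
  M_A = wL²/12 = 20·8²/12 = 320/3 kN·m
  R_B = wL/2 = 20·8/2 = 80 kN
  M_B = -wL²/12 = -20·8²/12 = -320/3 kN·m
Load 2 — point force P=3 kN at a=6 m (b=L-a=2):
  R_A = Pb²(3a+b)/L³ = 3·2²·(3·6+2)/8³ = 15/32 kN
  M_A = Pab²/L² = 3·6·2²/8² = 9/8 kN·m
  R_B = Pa²(a+3b)/L³ = 3·6²·(6+3·2)/8³ = 81/32 kN
  M_B = -Pa²b/L² = -3·6²·2/8² = -27/8 kN·m
Load 3 — triangular load w₀=-20 kN/m (0→w₀ over full span):
  R_A = 3w₀L/20 = 3·(-20)·8/20 = -24 kN
  M_A = w₀L²/30 = (-20)·8²/30 = -128/3 kN·m
  R_B = 7w₀L/20 = 7·(-20)·8/20 = -56 kN
  M_B = -w₀L²/20 = -(-20)·8²/20 = 64 kN·m
Superposition: R_A = 1807/32 kN, M_A = 521/8 kN·m, R_B = 849/32 kN, M_B = -1105/24 kN·m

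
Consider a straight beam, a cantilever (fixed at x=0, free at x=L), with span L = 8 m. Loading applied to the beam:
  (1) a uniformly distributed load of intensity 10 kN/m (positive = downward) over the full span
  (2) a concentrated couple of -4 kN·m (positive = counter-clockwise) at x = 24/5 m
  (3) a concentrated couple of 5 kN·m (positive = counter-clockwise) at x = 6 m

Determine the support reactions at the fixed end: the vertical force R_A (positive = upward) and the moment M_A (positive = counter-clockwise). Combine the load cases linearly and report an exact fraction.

R_A = 80 kN, M_A = 319 kN·m

Load 1 — uniform load w=10 kN/m over full span:
  R_A = wL = 10·8 = 80 kN
  M_A = wL²/2 = 10·8²/2 = 320 kN·m
Load 2 — applied couple M₀=-4 kN·m at a=24/5 m (b=L-a=16/5):
  R_A = 0 kN
  M_A = -M₀ = -(-4) = 4 kN·m
Load 3 — applied couple M₀=5 kN·m at a=6 m (b=L-a=2):
  R_A = 0 kN
  M_A = -M₀ = -5 kN·m
Superposition: R_A = 80 kN, M_A = 319 kN·m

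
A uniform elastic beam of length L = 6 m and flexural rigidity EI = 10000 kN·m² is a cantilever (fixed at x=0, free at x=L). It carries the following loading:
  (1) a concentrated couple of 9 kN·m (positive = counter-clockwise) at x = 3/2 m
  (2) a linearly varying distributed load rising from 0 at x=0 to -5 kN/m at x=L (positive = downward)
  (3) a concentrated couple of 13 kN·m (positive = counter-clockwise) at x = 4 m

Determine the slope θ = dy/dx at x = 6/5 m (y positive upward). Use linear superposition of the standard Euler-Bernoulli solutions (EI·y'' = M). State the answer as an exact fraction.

Load 1 — applied couple M₀=9 kN·m at a=3/2 m (b=L-a=9/2):
  θ_1 = M₀x/EI  [x≤a] = 9·(6/5)/10000 = 27/25000 rad
Load 2 — triangular load w₀=-5 kN/m (0→w₀ over full span):
  θ_2 = (w₀Lx²/4-w₀L²x/3-w₀x⁴/(24L))/EI = ((-5)·6·(6/5)²/4-(-5)·6²·(6/5)/3-(-5)·(6/5)⁴/(24·6))/10000 = 7659/1250000 rad
Load 3 — applied couple M₀=13 kN·m at a=4 m (b=L-a=2):
  θ_3 = M₀x/EI  [x≤a] = 13·(6/5)/10000 = 39/25000 rad
Superposition: θ = Σ θ_i = 10959/1250000 rad ≈ 0.008767 rad

θ(6/5) = 10959/1250000 rad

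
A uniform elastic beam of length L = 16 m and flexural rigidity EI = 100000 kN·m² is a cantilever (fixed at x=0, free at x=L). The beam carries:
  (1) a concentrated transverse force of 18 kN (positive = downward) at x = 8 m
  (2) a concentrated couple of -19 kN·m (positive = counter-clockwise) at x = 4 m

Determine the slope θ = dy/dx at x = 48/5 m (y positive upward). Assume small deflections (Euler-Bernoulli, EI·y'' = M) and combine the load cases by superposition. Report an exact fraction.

Load 1 — point force P=18 kN at a=8 m (b=L-a=8):
  θ_1 = -Pa²/(2EI)  [x>a] = -18·8²/(2·100000) = -18/3125 rad
Load 2 — applied couple M₀=-19 kN·m at a=4 m (b=L-a=12):
  θ_2 = M₀a/EI  [x>a] = (-19)·4/100000 = -19/25000 rad
Superposition: θ = Σ θ_i = -163/25000 rad ≈ -0.006520 rad

θ(48/5) = -163/25000 rad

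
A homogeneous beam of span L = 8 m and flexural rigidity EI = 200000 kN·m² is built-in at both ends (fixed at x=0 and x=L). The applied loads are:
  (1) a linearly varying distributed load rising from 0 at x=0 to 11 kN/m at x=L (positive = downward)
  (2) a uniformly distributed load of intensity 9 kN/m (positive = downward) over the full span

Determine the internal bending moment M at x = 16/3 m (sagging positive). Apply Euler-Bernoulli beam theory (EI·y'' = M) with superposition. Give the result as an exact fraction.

Load 1 — triangular load w₀=11 kN/m (0→w₀ over full span):
  M_1 = 3w₀Lx/20 - w₀L²/30 - w₀x³/(6L) = 3·11·8·(16/3)/20 - 11·8²/30 - 11·(16/3)³/(6·8) = 4928/405 kN·m
Load 2 — uniform load w=9 kN/m over full span:
  M_2 = wLx/2 - wL²/12 - wx²/2 = 9·8·(16/3)/2 - 9·8²/12 - 9·(16/3)²/2 = 16 kN·m
Superposition: M = Σ M_i = 11408/405 kN·m ≈ 28.167901 kN·m

M(16/3) = 11408/405 kN·m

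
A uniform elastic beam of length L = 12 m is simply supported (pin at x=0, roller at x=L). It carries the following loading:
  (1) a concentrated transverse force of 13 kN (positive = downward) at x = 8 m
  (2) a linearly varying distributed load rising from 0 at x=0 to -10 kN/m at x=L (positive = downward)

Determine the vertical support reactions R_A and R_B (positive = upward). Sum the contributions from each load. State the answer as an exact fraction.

Load 1 — point force P=13 kN at a=8 m (b=L-a=4):
  R_A = Pb/L = 13·4/12 = 13/3 kN
  R_B = Pa/L = 13·8/12 = 26/3 kN
Load 2 — triangular load w₀=-10 kN/m (0→w₀ over full span):
  R_A = w₀L/6 = (-10)·12/6 = -20 kN
  R_B = w₀L/3 = (-10)·12/3 = -40 kN
Superposition: R_A = -47/3 kN, R_B = -94/3 kN

R_A = -47/3 kN, R_B = -94/3 kN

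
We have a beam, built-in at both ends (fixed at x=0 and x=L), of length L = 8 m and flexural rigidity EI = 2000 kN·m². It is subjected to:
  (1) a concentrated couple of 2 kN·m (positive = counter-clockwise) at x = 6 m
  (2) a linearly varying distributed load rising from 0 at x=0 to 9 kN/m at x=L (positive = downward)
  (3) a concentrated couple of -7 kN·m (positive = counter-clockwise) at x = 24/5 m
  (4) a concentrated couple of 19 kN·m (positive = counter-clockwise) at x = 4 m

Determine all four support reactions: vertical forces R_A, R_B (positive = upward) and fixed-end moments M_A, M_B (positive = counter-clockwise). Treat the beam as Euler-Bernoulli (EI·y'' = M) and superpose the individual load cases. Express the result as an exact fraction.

R_A = 10707/800 kN, M_A = 4467/200 kN·m, R_B = 18093/800 kN, M_B = -5053/200 kN·m

Load 1 — applied couple M₀=2 kN·m at a=6 m (b=L-a=2):
  R_A = 6M₀ab/L³ = 6·2·6·2/8³ = 9/32 kN
  M_A = M₀b(2a-b)/L² = 2·2·(2·6-2)/8² = 5/8 kN·m
  R_B = -6M₀ab/L³ = -6·2·6·2/8³ = -9/32 kN
  M_B = M₀a(2b-a)/L² = 2·6·(2·2-6)/8² = -3/8 kN·m
Load 2 — triangular load w₀=9 kN/m (0→w₀ over full span):
  R_A = 3w₀L/20 = 3·9·8/20 = 54/5 kN
  M_A = w₀L²/30 = 9·8²/30 = 96/5 kN·m
  R_B = 7w₀L/20 = 7·9·8/20 = 126/5 kN
  M_B = -w₀L²/20 = -9·8²/20 = -144/5 kN·m
Load 3 — applied couple M₀=-7 kN·m at a=24/5 m (b=L-a=16/5):
  R_A = 6M₀ab/L³ = 6·(-7)·(24/5)·(16/5)/8³ = -63/50 kN
  M_A = M₀b(2a-b)/L² = (-7)·(16/5)·(2·(24/5)-(16/5))/8² = -56/25 kN·m
  R_B = -6M₀ab/L³ = -6·(-7)·(24/5)·(16/5)/8³ = 63/50 kN
  M_B = M₀a(2b-a)/L² = (-7)·(24/5)·(2·(16/5)-(24/5))/8² = -21/25 kN·m
Load 4 — applied couple M₀=19 kN·m at a=4 m (b=L-a=4):
  R_A = 6M₀ab/L³ = 6·19·4·4/8³ = 57/16 kN
  M_A = M₀b(2a-b)/L² = 19·4·(2·4-4)/8² = 19/4 kN·m
  R_B = -6M₀ab/L³ = -6·19·4·4/8³ = -57/16 kN
  M_B = M₀a(2b-a)/L² = 19·4·(2·4-4)/8² = 19/4 kN·m
Superposition: R_A = 10707/800 kN, M_A = 4467/200 kN·m, R_B = 18093/800 kN, M_B = -5053/200 kN·m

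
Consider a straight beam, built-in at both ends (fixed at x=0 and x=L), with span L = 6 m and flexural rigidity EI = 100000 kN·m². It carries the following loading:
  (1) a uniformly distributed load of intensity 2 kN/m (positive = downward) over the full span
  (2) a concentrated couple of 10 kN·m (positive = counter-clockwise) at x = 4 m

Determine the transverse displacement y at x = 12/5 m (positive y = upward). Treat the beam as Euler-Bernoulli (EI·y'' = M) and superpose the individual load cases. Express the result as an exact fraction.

y(12/5) = -209/1953125 m

Load 1 — uniform load w=2 kN/m over full span:
  y_1 = -wx²(L-x)²/(24EI) = -2·(12/5)²·(6-(12/5))²/(24·100000) = -243/3906250 m
Load 2 — applied couple M₀=10 kN·m at a=4 m (b=L-a=2):
  y_2 = (R_Ax³/6 - M_Ax²/2)/EI  [x≤a] with R_A=20/9, M_A=10/3 = ((20/9)·(12/5)³/6 - (10/3)·(12/5)²/2)/100000 = -7/156250 m
Superposition: y = Σ y_i = -209/1953125 m ≈ -0.000107 m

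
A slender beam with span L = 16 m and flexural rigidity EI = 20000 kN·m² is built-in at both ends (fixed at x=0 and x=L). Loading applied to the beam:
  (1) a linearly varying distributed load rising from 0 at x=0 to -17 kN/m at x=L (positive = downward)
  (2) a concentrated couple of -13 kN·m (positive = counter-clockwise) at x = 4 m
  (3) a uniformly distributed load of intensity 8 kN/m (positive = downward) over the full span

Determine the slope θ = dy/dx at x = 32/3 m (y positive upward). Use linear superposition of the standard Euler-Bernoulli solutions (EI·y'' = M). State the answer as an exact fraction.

Load 1 — triangular load w₀=-17 kN/m (0→w₀ over full span):
  θ_1 = -w₀(2x(L-x)(L-2x)(x+2L)+x²(L-x)²)/(120LEI) = -(-17)·(2·(32/3)·(16-(32/3))·(16-2·(32/3))·((32/3)+2·16)+(32/3)²·(16-(32/3))²)/(120·16·20000) = -7616/759375 rad
Load 2 — applied couple M₀=-13 kN·m at a=4 m (b=L-a=12):
  θ_2 = (R_Ax²/2 - M_Ax - M₀(x-a))/EI  [x>a] with R_A=-117/128, M_A=39/16 = ((-117/128)·(32/3)²/2 - (39/16)·(32/3) - (-13)·((32/3)-4))/20000 = 13/30000 rad
Load 3 — uniform load w=8 kN/m over full span:
  θ_3 = -wx(L-x)(L-2x)/(12EI) = -8·(32/3)·(16-(32/3))·(16-2·(32/3))/(12·20000) = 512/50625 rad
Superposition: θ = Σ θ_i = 6289/12150000 rad ≈ 0.000518 rad

θ(32/3) = 6289/12150000 rad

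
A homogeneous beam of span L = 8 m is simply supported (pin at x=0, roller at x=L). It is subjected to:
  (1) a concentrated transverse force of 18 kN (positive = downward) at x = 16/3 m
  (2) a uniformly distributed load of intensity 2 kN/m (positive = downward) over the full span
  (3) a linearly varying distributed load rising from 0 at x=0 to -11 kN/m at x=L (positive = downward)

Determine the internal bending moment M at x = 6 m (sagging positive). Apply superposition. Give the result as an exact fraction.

Load 1 — point force P=18 kN at a=16/3 m (b=L-a=8/3):
  M_1 = Pa(L-x)/L  [x>a] = 18·(16/3)·(8-6)/8 = 24 kN·m
Load 2 — uniform load w=2 kN/m over full span:
  M_2 = wx(L-x)/2 = 2·6·(8-6)/2 = 12 kN·m
Load 3 — triangular load w₀=-11 kN/m (0→w₀ over full span):
  M_3 = w₀Lx/6 - w₀x³/(6L) = (-11)·8·6/6 - (-11)·6³/(6·8) = -77/2 kN·m
Superposition: M = Σ M_i = -5/2 kN·m ≈ -2.500000 kN·m

M(6) = -5/2 kN·m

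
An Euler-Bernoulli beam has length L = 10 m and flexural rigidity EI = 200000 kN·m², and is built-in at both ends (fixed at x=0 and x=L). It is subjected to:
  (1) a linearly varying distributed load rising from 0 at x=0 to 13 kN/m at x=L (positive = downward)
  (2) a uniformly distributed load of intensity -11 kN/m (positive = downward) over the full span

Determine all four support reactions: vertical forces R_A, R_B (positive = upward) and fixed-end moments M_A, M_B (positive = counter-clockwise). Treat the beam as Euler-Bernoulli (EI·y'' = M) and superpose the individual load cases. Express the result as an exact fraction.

R_A = -71/2 kN, M_A = -145/3 kN·m, R_B = -19/2 kN, M_B = 80/3 kN·m

Load 1 — triangular load w₀=13 kN/m (0→w₀ over full span):
  R_A = 3w₀L/20 = 3·13·10/20 = 39/2 kN
  M_A = w₀L²/30 = 13·10²/30 = 130/3 kN·m
  R_B = 7w₀L/20 = 7·13·10/20 = 91/2 kN
  M_B = -w₀L²/20 = -13·10²/20 = -65 kN·m
Load 2 — uniform load w=-11 kN/m over full span:
  R_A = wL/2 = (-11)·10/2 = -55 kN
  M_A = wL²/12 = (-11)·10²/12 = -275/3 kN·m
  R_B = wL/2 = (-11)·10/2 = -55 kN
  M_B = -wL²/12 = -(-11)·10²/12 = 275/3 kN·m
Superposition: R_A = -71/2 kN, M_A = -145/3 kN·m, R_B = -19/2 kN, M_B = 80/3 kN·m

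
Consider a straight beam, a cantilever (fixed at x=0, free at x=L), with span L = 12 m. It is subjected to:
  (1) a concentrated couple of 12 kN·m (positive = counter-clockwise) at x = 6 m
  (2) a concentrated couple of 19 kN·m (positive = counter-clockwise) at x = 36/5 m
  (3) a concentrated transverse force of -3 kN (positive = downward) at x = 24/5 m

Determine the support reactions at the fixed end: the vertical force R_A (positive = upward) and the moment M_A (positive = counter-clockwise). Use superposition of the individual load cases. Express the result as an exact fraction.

R_A = -3 kN, M_A = -227/5 kN·m

Load 1 — applied couple M₀=12 kN·m at a=6 m (b=L-a=6):
  R_A = 0 kN
  M_A = -M₀ = -12 kN·m
Load 2 — applied couple M₀=19 kN·m at a=36/5 m (b=L-a=24/5):
  R_A = 0 kN
  M_A = -M₀ = -19 kN·m
Load 3 — point force P=-3 kN at a=24/5 m (b=L-a=36/5):
  R_A = P = (-3) = -3 kN
  M_A = Pa = (-3)·(24/5) = -72/5 kN·m
Superposition: R_A = -3 kN, M_A = -227/5 kN·m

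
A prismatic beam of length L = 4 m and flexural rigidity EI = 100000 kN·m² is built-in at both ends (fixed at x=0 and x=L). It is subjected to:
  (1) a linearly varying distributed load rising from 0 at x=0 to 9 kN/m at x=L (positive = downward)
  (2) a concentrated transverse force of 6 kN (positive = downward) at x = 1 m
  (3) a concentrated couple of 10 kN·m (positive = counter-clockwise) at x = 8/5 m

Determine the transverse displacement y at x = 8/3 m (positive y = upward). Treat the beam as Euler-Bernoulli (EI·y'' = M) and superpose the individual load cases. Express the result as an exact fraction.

y(8/3) = -703/40500000 m

Load 1 — triangular load w₀=9 kN/m (0→w₀ over full span):
  y_1 = -w₀x²(L-x)²(x+2L)/(120LEI) = -9·(8/3)²·(4-(8/3))²·((8/3)+2·4)/(120·4·100000) = -32/1265625 m
Load 2 — point force P=6 kN at a=1 m (b=L-a=3):
  y_2 = -Pa²(L-x)²(3bL-(3b+a)(L-x))/(6L³EI)  [x>a] = -6·1²·(4-(8/3))²·(3·3·4-(3·3+1)·(4-(8/3)))/(6·4³·100000) = -17/2700000 m
Load 3 — applied couple M₀=10 kN·m at a=8/5 m (b=L-a=12/5):
  y_3 = (R_Ax³/6 - M_Ax²/2 - M₀(x-a)²/2)/EI  [x>a] with R_A=18/5, M_A=6/5 = ((18/5)·(8/3)³/6 - (6/5)·(8/3)²/2 - 10·((8/3)-(8/5))²/2)/100000 = 2/140625 m
Superposition: y = Σ y_i = -703/40500000 m ≈ -0.000017 m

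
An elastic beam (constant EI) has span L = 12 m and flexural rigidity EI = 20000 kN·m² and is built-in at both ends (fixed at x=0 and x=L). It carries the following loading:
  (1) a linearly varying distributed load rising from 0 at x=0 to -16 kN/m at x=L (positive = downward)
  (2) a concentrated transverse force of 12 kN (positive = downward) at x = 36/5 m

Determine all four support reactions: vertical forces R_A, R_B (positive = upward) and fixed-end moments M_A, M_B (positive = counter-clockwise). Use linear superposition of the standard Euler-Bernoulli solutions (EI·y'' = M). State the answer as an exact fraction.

Load 1 — triangular load w₀=-16 kN/m (0→w₀ over full span):
  R_A = 3w₀L/20 = 3·(-16)·12/20 = -144/5 kN
  M_A = w₀L²/30 = (-16)·12²/30 = -384/5 kN·m
  R_B = 7w₀L/20 = 7·(-16)·12/20 = -336/5 kN
  M_B = -w₀L²/20 = -(-16)·12²/20 = 576/5 kN·m
Load 2 — point force P=12 kN at a=36/5 m (b=L-a=24/5):
  R_A = Pb²(3a+b)/L³ = 12·(24/5)²·(3·(36/5)+(24/5))/12³ = 528/125 kN
  M_A = Pab²/L² = 12·(36/5)·(24/5)²/12² = 1728/125 kN·m
  R_B = Pa²(a+3b)/L³ = 12·(36/5)²·((36/5)+3·(24/5))/12³ = 972/125 kN
  M_B = -Pa²b/L² = -12·(36/5)²·(24/5)/12² = -2592/125 kN·m
Superposition: R_A = -3072/125 kN, M_A = -7872/125 kN·m, R_B = -7428/125 kN, M_B = 11808/125 kN·m

R_A = -3072/125 kN, M_A = -7872/125 kN·m, R_B = -7428/125 kN, M_B = 11808/125 kN·m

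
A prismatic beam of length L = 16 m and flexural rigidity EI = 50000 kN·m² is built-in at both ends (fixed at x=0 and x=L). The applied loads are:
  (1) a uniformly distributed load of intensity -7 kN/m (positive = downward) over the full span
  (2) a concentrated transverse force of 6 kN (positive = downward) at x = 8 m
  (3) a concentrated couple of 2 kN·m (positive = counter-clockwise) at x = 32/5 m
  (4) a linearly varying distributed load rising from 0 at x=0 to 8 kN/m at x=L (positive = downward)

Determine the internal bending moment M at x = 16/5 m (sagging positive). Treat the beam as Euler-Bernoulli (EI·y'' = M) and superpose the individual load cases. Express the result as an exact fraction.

M(16/5) = -706/125 kN·m

Load 1 — uniform load w=-7 kN/m over full span:
  M_1 = wLx/2 - wL²/12 - wx²/2 = (-7)·16·(16/5)/2 - (-7)·16²/12 - (-7)·(16/5)²/2 = 448/75 kN·m
Load 2 — point force P=6 kN at a=8 m (b=L-a=8):
  M_2 = Pb²(3a+b)x/L³ - Pab²/L²  [x≤a] = 6·8²·(3·8+8)·(16/5)/16³ - 6·8·8²/16² = -12/5 kN·m
Load 3 — applied couple M₀=2 kN·m at a=32/5 m (b=L-a=48/5):
  M_3 = R_Ax - M_A  [x≤a] with R_A=9/50, M_A=6/25 = (9/50)·(16/5) - (6/25) = 42/125 kN·m
Load 4 — triangular load w₀=8 kN/m (0→w₀ over full span):
  M_4 = 3w₀Lx/20 - w₀L²/30 - w₀x³/(6L) = 3·8·16·(16/5)/20 - 8·16²/30 - 8·(16/5)³/(6·16) = -3584/375 kN·m
Superposition: M = Σ M_i = -706/125 kN·m ≈ -5.648000 kN·m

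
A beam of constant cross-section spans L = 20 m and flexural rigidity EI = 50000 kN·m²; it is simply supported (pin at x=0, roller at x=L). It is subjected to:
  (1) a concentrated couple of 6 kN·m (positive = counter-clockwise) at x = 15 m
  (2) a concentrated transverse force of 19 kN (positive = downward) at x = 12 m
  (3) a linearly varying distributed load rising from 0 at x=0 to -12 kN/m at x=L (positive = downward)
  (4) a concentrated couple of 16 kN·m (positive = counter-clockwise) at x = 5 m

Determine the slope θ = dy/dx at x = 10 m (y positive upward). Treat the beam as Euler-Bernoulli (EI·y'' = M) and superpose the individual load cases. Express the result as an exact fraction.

θ(10) = 3989/3000000 rad

Load 1 — applied couple M₀=6 kN·m at a=15 m (b=L-a=5):
  θ_1 = (M₀x²/(2L)+C₁)/EI  [x≤a] with C₁=M₀(3b²-L²)/(6L)=-65/4 = (6·10²/(2·20)+(-65/4))/50000 = -1/40000 rad
Load 2 — point force P=19 kN at a=12 m (b=L-a=8):
  θ_2 = -Pb(L²-b²-3x²)/(6LEI)  [x≤a] = -19·8·(20²-8²-3·10²)/(6·20·50000) = -57/62500 rad
Load 3 — triangular load w₀=-12 kN/m (0→w₀ over full span):
  θ_3 = -w₀(7L⁴-30L²x²+15x⁴)/(360LEI) = -(-12)·(7·20⁴-30·20²·10²+15·10⁴)/(360·20·50000) = 7/3000 rad
Load 4 — applied couple M₀=16 kN·m at a=5 m (b=L-a=15):
  θ_4 = (M₀x²/(2L)-M₀(x-a)+C₁)/EI  [x>a] with C₁=M₀(3b²-L²)/(6L)=110/3 = (16·10²/(2·20)-16·(10-5)+(110/3))/50000 = -1/15000 rad
Superposition: θ = Σ θ_i = 3989/3000000 rad ≈ 0.001330 rad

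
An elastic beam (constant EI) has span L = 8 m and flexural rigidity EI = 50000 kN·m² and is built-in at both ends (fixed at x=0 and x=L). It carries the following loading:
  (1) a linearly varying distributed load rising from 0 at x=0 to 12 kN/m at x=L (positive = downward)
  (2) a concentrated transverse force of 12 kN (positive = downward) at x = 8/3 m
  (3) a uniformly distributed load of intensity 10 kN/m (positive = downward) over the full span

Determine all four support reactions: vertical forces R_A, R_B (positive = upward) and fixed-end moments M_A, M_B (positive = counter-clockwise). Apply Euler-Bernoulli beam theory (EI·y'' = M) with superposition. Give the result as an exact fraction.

Load 1 — triangular load w₀=12 kN/m (0→w₀ over full span):
  R_A = 3w₀L/20 = 3·12·8/20 = 72/5 kN
  M_A = w₀L²/30 = 12·8²/30 = 128/5 kN·m
  R_B = 7w₀L/20 = 7·12·8/20 = 168/5 kN
  M_B = -w₀L²/20 = -12·8²/20 = -192/5 kN·m
Load 2 — point force P=12 kN at a=8/3 m (b=L-a=16/3):
  R_A = Pb²(3a+b)/L³ = 12·(16/3)²·(3·(8/3)+(16/3))/8³ = 80/9 kN
  M_A = Pab²/L² = 12·(8/3)·(16/3)²/8² = 128/9 kN·m
  R_B = Pa²(a+3b)/L³ = 12·(8/3)²·((8/3)+3·(16/3))/8³ = 28/9 kN
  M_B = -Pa²b/L² = -12·(8/3)²·(16/3)/8² = -64/9 kN·m
Load 3 — uniform load w=10 kN/m over full span:
  R_A = wL/2 = 10·8/2 = 40 kN
  M_A = wL²/12 = 10·8²/12 = 160/3 kN·m
  R_B = wL/2 = 10·8/2 = 40 kN
  M_B = -wL²/12 = -10·8²/12 = -160/3 kN·m
Superposition: R_A = 2848/45 kN, M_A = 4192/45 kN·m, R_B = 3452/45 kN, M_B = -4448/45 kN·m

R_A = 2848/45 kN, M_A = 4192/45 kN·m, R_B = 3452/45 kN, M_B = -4448/45 kN·m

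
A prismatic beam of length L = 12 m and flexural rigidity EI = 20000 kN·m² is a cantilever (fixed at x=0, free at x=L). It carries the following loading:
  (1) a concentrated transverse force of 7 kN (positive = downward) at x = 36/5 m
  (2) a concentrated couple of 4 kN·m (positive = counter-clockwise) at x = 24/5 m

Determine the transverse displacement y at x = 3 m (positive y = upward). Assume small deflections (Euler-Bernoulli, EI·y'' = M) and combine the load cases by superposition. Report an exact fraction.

Load 1 — point force P=7 kN at a=36/5 m (b=L-a=24/5):
  y_1 = -Px²(3a-x)/(6EI)  [x≤a] = -7·3²·(3·(36/5)-3)/(6·20000) = -1953/200000 m
Load 2 — applied couple M₀=4 kN·m at a=24/5 m (b=L-a=36/5):
  y_2 = M₀x²/(2EI)  [x≤a] = 4·3²/(2·20000) = 9/10000 m
Superposition: y = Σ y_i = -1773/200000 m ≈ -0.008865 m

y(3) = -1773/200000 m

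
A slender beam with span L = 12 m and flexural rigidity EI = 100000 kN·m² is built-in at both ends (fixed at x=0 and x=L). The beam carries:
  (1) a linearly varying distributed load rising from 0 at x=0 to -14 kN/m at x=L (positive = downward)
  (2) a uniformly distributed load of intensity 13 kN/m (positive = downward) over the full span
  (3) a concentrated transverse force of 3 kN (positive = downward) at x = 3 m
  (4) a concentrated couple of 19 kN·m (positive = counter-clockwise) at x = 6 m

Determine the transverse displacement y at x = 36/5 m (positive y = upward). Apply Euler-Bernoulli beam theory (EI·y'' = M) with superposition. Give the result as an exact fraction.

Load 1 — triangular load w₀=-14 kN/m (0→w₀ over full span):
  y_1 = -w₀x²(L-x)²(x+2L)/(120LEI) = -(-14)·(36/5)²·(12-(36/5))²·((36/5)+2·12)/(120·12·100000) = 176904/48828125 m
Load 2 — uniform load w=13 kN/m over full span:
  y_2 = -wx²(L-x)²/(24EI) = -13·(36/5)²·(12-(36/5))²/(24·100000) = -12636/1953125 m
Load 3 — point force P=3 kN at a=3 m (b=L-a=9):
  y_3 = -Pa²(L-x)²(3bL-(3b+a)(L-x))/(6L³EI)  [x>a] = -3·3²·(12-(36/5))²·(3·9·12-(3·9+3)·(12-(36/5)))/(6·12³·100000) = -27/250000 m
Load 4 — applied couple M₀=19 kN·m at a=6 m (b=L-a=6):
  y_4 = (R_Ax³/6 - M_Ax²/2 - M₀(x-a)²/2)/EI  [x>a] with R_A=19/8, M_A=19/4 = ((19/8)·(36/5)³/6 - (19/4)·(36/5)²/2 - 19·((36/5)-6)²/2)/100000 = 171/1562500 m
Superposition: y = Σ y_i = -2222811/781250000 m ≈ -0.002845 m

y(36/5) = -2222811/781250000 m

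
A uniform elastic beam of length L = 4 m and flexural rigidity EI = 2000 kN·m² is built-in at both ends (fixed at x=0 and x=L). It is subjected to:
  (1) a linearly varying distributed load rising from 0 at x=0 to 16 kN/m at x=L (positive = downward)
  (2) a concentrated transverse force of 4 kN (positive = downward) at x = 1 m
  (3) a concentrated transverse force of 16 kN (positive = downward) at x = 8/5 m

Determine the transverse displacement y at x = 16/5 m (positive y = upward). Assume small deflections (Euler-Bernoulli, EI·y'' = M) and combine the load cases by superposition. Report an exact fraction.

y(16/5) = -19307/9375000 m

Load 1 — triangular load w₀=16 kN/m (0→w₀ over full span):
  y_1 = -w₀x²(L-x)²(x+2L)/(120LEI) = -16·(16/5)²·(4-(16/5))²·((16/5)+2·4)/(120·4·2000) = -7168/5859375 m
Load 2 — point force P=4 kN at a=1 m (b=L-a=3):
  y_2 = -Pa²(L-x)²(3bL-(3b+a)(L-x))/(6L³EI)  [x>a] = -4·1²·(4-(16/5))²·(3·3·4-(3·3+1)·(4-(16/5)))/(6·4³·2000) = -7/75000 m
Load 3 — point force P=16 kN at a=8/5 m (b=L-a=12/5):
  y_3 = -Pa²(L-x)²(3bL-(3b+a)(L-x))/(6L³EI)  [x>a] = -16·(8/5)²·(4-(16/5))²·(3·(12/5)·4-(3·(12/5)+(8/5))·(4-(16/5)))/(6·4³·2000) = -4352/5859375 m
Superposition: y = Σ y_i = -19307/9375000 m ≈ -0.002059 m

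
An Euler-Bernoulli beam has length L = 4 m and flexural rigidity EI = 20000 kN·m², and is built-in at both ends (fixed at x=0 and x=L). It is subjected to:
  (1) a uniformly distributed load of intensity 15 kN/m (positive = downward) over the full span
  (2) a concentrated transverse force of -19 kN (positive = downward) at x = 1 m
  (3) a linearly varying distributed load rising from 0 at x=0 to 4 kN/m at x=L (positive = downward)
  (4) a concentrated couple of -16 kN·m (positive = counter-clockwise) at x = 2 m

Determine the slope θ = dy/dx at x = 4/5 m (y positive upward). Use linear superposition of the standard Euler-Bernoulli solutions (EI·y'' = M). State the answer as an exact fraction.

θ(4/5) = -14759/75000000 rad

Load 1 — uniform load w=15 kN/m over full span:
  θ_1 = -wx(L-x)(L-2x)/(12EI) = -15·(4/5)·(4-(4/5))·(4-2·(4/5))/(12·20000) = -6/15625 rad
Load 2 — point force P=-19 kN at a=1 m (b=L-a=3):
  θ_2 = -Pb²x(2aL-(3a+b)x)/(2L³EI)  [x≤a] = -(-19)·3²·(4/5)·(2·1·4-(3·1+3)·(4/5))/(2·4³·20000) = 171/1000000 rad
Load 3 — triangular load w₀=4 kN/m (0→w₀ over full span):
  θ_3 = -w₀(2x(L-x)(L-2x)(x+2L)+x²(L-x)²)/(120LEI) = -4·(2·(4/5)·(4-(4/5))·(4-2·(4/5))·((4/5)+2·4)+(4/5)²·(4-(4/5))²)/(120·4·20000) = -56/1171875 rad
Load 4 — applied couple M₀=-16 kN·m at a=2 m (b=L-a=2):
  θ_4 = (R_Ax²/2 - M_Ax)/EI  [x≤a] with R_A=-6, M_A=-4 = ((-6)·(4/5)²/2 - (-4)·(4/5))/20000 = 1/15625 rad
Superposition: θ = Σ θ_i = -14759/75000000 rad ≈ -0.000197 rad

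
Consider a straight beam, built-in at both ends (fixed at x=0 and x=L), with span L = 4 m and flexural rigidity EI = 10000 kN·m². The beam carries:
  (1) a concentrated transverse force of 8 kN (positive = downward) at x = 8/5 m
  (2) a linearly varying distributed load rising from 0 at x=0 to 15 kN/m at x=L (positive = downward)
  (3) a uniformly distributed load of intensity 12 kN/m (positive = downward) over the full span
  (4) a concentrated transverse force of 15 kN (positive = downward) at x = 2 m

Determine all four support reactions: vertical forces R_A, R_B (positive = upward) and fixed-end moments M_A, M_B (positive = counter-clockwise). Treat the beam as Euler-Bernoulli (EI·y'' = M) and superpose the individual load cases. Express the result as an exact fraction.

R_A = 11421/250 kN, M_A = 9027/250 kN·m, R_B = 13829/250 kN, M_B = -9643/250 kN·m

Load 1 — point force P=8 kN at a=8/5 m (b=L-a=12/5):
  R_A = Pb²(3a+b)/L³ = 8·(12/5)²·(3·(8/5)+(12/5))/4³ = 648/125 kN
  M_A = Pab²/L² = 8·(8/5)·(12/5)²/4² = 576/125 kN·m
  R_B = Pa²(a+3b)/L³ = 8·(8/5)²·((8/5)+3·(12/5))/4³ = 352/125 kN
  M_B = -Pa²b/L² = -8·(8/5)²·(12/5)/4² = -384/125 kN·m
Load 2 — triangular load w₀=15 kN/m (0→w₀ over full span):
  R_A = 3w₀L/20 = 3·15·4/20 = 9 kN
  M_A = w₀L²/30 = 15·4²/30 = 8 kN·m
  R_B = 7w₀L/20 = 7·15·4/20 = 21 kN
  M_B = -w₀L²/20 = -15·4²/20 = -12 kN·m
Load 3 — uniform load w=12 kN/m over full span:
  R_A = wL/2 = 12·4/2 = 24 kN
  M_A = wL²/12 = 12·4²/12 = 16 kN·m
  R_B = wL/2 = 12·4/2 = 24 kN
  M_B = -wL²/12 = -12·4²/12 = -16 kN·m
Load 4 — point force P=15 kN at a=2 m (b=L-a=2):
  R_A = Pb²(3a+b)/L³ = 15·2²·(3·2+2)/4³ = 15/2 kN
  M_A = Pab²/L² = 15·2·2²/4² = 15/2 kN·m
  R_B = Pa²(a+3b)/L³ = 15·2²·(2+3·2)/4³ = 15/2 kN
  M_B = -Pa²b/L² = -15·2²·2/4² = -15/2 kN·m
Superposition: R_A = 11421/250 kN, M_A = 9027/250 kN·m, R_B = 13829/250 kN, M_B = -9643/250 kN·m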